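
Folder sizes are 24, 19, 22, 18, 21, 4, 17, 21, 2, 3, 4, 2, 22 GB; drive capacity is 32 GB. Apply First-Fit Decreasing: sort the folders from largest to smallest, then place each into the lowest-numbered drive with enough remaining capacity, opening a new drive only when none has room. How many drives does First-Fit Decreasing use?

8

Sorted descending: 24, 22, 22, 21, 21, 19, 18, 17, 4, 4, 3, 2, 2.
24 GB → drive 1 (remaining 8 GB)
22 GB → drive 2 (remaining 10 GB)
22 GB → drive 3 (remaining 10 GB)
21 GB → drive 4 (remaining 11 GB)
21 GB → drive 5 (remaining 11 GB)
19 GB → drive 6 (remaining 13 GB)
18 GB → drive 7 (remaining 14 GB)
17 GB → drive 8 (remaining 15 GB)
4 GB → drive 1 (remaining 4 GB)
4 GB → drive 1 (remaining 0 GB)
3 GB → drive 2 (remaining 7 GB)
2 GB → drive 2 (remaining 5 GB)
2 GB → drive 2 (remaining 3 GB)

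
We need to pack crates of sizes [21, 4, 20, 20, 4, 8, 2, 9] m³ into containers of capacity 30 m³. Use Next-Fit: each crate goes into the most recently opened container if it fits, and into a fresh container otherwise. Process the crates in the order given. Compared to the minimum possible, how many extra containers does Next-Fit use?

1

Next-Fit: [21,4] [20] [20,4] [8,2,9] → 4 containers.
Total size 88 m³; any packing needs at least ⌈88/30⌉ = 3 containers.
An optimal packing achieves that bound: [21,9] [20,8,2] [20,4,4] → 3 containers.
Excess: 4 − 3 = 1.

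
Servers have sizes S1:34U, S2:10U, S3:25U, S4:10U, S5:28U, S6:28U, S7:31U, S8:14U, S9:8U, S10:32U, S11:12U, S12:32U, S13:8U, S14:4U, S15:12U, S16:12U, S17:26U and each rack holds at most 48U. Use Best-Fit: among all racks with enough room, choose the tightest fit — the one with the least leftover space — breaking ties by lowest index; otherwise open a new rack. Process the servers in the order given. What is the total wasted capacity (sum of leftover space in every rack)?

58

S1 (34U) → rack 1 (remaining 14U)
S2 (10U) → rack 1 (remaining 4U)
S3 (25U) → rack 2 (remaining 23U)
S4 (10U) → rack 2 (remaining 13U)
S5 (28U) → rack 3 (remaining 20U)
S6 (28U) → rack 4 (remaining 20U)
S7 (31U) → rack 5 (remaining 17U)
S8 (14U) → rack 5 (remaining 3U)
S9 (8U) → rack 2 (remaining 5U)
S10 (32U) → rack 6 (remaining 16U)
S11 (12U) → rack 6 (remaining 4U)
S12 (32U) → rack 7 (remaining 16U)
S13 (8U) → rack 7 (remaining 8U)
S14 (4U) → rack 1 (remaining 0U)
S15 (12U) → rack 3 (remaining 8U)
S16 (12U) → rack 4 (remaining 8U)
S17 (26U) → rack 8 (remaining 22U)
8 racks × 48U = 384U; used 326U; unused 58U.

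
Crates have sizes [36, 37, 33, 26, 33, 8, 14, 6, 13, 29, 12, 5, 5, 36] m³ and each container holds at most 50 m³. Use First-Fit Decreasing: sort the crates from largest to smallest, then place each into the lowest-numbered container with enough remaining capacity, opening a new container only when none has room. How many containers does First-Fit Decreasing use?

Sorted descending: 37, 36, 36, 33, 33, 29, 26, 14, 13, 12, 8, 6, 5, 5.
37 m³ → container 1 (remaining 13 m³)
36 m³ → container 2 (remaining 14 m³)
36 m³ → container 3 (remaining 14 m³)
33 m³ → container 4 (remaining 17 m³)
33 m³ → container 5 (remaining 17 m³)
29 m³ → container 6 (remaining 21 m³)
26 m³ → container 7 (remaining 24 m³)
14 m³ → container 2 (remaining 0 m³)
13 m³ → container 1 (remaining 0 m³)
12 m³ → container 3 (remaining 2 m³)
8 m³ → container 4 (remaining 9 m³)
6 m³ → container 4 (remaining 3 m³)
5 m³ → container 5 (remaining 12 m³)
5 m³ → container 5 (remaining 7 m³)
Final containers: [37,13] [36,14] [36,12] [33,8,6] [33,5,5] [29] [26].

7 containers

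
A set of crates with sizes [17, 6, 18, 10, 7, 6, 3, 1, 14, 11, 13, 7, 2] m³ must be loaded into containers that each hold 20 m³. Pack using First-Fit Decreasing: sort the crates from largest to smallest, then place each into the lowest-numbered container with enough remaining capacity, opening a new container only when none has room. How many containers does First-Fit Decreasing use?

Sorted descending: 18, 17, 14, 13, 11, 10, 7, 7, 6, 6, 3, 2, 1.
Put 18 m³ in container 1; 2 m³ remain.
Put 17 m³ in container 2; 3 m³ remain.
Put 14 m³ in container 3; 6 m³ remain.
Put 13 m³ in container 4; 7 m³ remain.
Put 11 m³ in container 5; 9 m³ remain.
Put 10 m³ in container 6; 10 m³ remain.
Put 7 m³ in container 4; 0 m³ remain.
Put 7 m³ in container 5; 2 m³ remain.
Put 6 m³ in container 3; 0 m³ remain.
Put 6 m³ in container 6; 4 m³ remain.
Put 3 m³ in container 2; 0 m³ remain.
Put 2 m³ in container 1; 0 m³ remain.
Put 1 m³ in container 5; 1 m³ remain.

6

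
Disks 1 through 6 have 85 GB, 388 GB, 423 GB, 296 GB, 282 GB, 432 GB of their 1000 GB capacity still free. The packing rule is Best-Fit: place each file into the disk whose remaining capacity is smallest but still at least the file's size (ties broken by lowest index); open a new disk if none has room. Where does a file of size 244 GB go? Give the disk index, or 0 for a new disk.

Disks with room: disk 2 (388 GB), disk 3 (423 GB), disk 4 (296 GB), disk 5 (282 GB), disk 6 (432 GB).
Tightest fit is disk 5 with 282 GB free.

5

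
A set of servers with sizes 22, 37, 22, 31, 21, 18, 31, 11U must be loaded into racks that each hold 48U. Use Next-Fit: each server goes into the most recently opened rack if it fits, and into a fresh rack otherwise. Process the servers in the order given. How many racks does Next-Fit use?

6

22U → rack 1 (remaining 26U)
37U → rack 2 (remaining 11U)
22U → rack 3 (remaining 26U)
31U → rack 4 (remaining 17U)
21U → rack 5 (remaining 27U)
18U → rack 5 (remaining 9U)
31U → rack 6 (remaining 17U)
11U → rack 6 (remaining 6U)
Final racks: [22] [37] [22] [31] [21,18] [31,11].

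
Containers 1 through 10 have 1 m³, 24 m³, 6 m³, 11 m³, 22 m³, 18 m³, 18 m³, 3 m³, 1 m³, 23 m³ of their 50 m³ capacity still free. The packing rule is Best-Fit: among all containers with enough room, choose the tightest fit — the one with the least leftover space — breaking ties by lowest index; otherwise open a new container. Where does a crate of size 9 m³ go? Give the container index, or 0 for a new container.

4

Containers with room: container 2 (24 m³), container 4 (11 m³), container 5 (22 m³), container 6 (18 m³), container 7 (18 m³), container 10 (23 m³).
Tightest fit is container 4 with 11 m³ free.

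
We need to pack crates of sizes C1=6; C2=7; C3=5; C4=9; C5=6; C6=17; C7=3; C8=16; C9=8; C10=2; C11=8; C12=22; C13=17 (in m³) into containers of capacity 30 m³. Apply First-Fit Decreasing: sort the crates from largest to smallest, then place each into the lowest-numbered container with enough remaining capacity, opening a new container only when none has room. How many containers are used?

Sorted descending: 22, 17, 17, 16, 9, 8, 8, 7, 6, 6, 5, 3, 2.
Put 22 m³ in container 1; 8 m³ remain.
Put 17 m³ in container 2; 13 m³ remain.
Put 17 m³ in container 3; 13 m³ remain.
Put 16 m³ in container 4; 14 m³ remain.
Put 9 m³ in container 2; 4 m³ remain.
Put 8 m³ in container 1; 0 m³ remain.
Put 8 m³ in container 3; 5 m³ remain.
Put 7 m³ in container 4; 7 m³ remain.
Put 6 m³ in container 4; 1 m³ remain.
Put 6 m³ in container 5; 24 m³ remain.
Put 5 m³ in container 3; 0 m³ remain.
Put 3 m³ in container 2; 1 m³ remain.
Put 2 m³ in container 5; 22 m³ remain.

5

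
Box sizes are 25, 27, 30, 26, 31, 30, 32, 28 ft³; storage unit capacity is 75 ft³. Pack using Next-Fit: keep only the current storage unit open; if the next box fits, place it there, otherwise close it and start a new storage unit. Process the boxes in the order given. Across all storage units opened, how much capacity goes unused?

71

25 ft³ → storage unit 1 (remaining 50 ft³)
27 ft³ → storage unit 1 (remaining 23 ft³)
30 ft³ → storage unit 2 (remaining 45 ft³)
26 ft³ → storage unit 2 (remaining 19 ft³)
31 ft³ → storage unit 3 (remaining 44 ft³)
30 ft³ → storage unit 3 (remaining 14 ft³)
32 ft³ → storage unit 4 (remaining 43 ft³)
28 ft³ → storage unit 4 (remaining 15 ft³)
4 storage units × 75 ft³ = 300 ft³; used 229 ft³; unused 71 ft³.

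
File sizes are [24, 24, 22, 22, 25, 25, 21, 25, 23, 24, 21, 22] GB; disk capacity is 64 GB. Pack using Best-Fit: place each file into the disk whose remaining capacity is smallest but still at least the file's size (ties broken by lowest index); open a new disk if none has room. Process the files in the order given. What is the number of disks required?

24 GB → disk 1 (remaining 40 GB)
24 GB → disk 1 (remaining 16 GB)
22 GB → disk 2 (remaining 42 GB)
22 GB → disk 2 (remaining 20 GB)
25 GB → disk 3 (remaining 39 GB)
25 GB → disk 3 (remaining 14 GB)
21 GB → disk 4 (remaining 43 GB)
25 GB → disk 4 (remaining 18 GB)
23 GB → disk 5 (remaining 41 GB)
24 GB → disk 5 (remaining 17 GB)
21 GB → disk 6 (remaining 43 GB)
22 GB → disk 6 (remaining 21 GB)
Final disks: [24,24] [22,22] [25,25] [21,25] [23,24] [21,22].

6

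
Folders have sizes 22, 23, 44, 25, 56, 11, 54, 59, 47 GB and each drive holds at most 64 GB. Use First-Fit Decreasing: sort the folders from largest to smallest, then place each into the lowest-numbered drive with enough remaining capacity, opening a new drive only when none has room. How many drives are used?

7

Sorted descending: 59, 56, 54, 47, 44, 25, 23, 22, 11.
59 GB → drive 1 (remaining 5 GB)
56 GB → drive 2 (remaining 8 GB)
54 GB → drive 3 (remaining 10 GB)
47 GB → drive 4 (remaining 17 GB)
44 GB → drive 5 (remaining 20 GB)
25 GB → drive 6 (remaining 39 GB)
23 GB → drive 6 (remaining 16 GB)
22 GB → drive 7 (remaining 42 GB)
11 GB → drive 4 (remaining 6 GB)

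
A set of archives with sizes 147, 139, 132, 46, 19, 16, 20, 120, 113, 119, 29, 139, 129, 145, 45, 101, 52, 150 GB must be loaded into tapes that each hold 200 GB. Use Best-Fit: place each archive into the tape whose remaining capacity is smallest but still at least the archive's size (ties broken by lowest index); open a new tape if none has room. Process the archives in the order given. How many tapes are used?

11

Put 147 GB in tape 1; 53 GB remain.
Put 139 GB in tape 2; 61 GB remain.
Put 132 GB in tape 3; 68 GB remain.
Put 46 GB in tape 1; 7 GB remain.
Put 19 GB in tape 2; 42 GB remain.
Put 16 GB in tape 2; 26 GB remain.
Put 20 GB in tape 2; 6 GB remain.
Put 120 GB in tape 4; 80 GB remain.
Put 113 GB in tape 5; 87 GB remain.
Put 119 GB in tape 6; 81 GB remain.
Put 29 GB in tape 3; 39 GB remain.
Put 139 GB in tape 7; 61 GB remain.
Put 129 GB in tape 8; 71 GB remain.
Put 145 GB in tape 9; 55 GB remain.
Put 45 GB in tape 9; 10 GB remain.
Put 101 GB in tape 10; 99 GB remain.
Put 52 GB in tape 7; 9 GB remain.
Put 150 GB in tape 11; 50 GB remain.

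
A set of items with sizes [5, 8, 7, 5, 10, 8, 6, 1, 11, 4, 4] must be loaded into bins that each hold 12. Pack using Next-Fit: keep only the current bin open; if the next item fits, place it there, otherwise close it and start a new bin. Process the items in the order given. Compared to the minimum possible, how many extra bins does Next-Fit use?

2

Next-Fit: [5] [8] [7,5] [10] [8] [6,1] [11] [4,4] → 8 bins.
Total size 69; any packing needs at least ⌈69/12⌉ = 6 bins.
An optimal packing achieves that bound: [11,1] [10] [8,4] [8,4] [7,5] [6,5] → 6 bins.
Excess: 8 − 6 = 2.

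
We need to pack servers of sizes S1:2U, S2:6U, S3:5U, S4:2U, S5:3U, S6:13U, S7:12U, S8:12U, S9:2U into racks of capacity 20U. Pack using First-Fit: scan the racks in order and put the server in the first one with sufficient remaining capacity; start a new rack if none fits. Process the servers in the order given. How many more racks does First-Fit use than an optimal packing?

First-Fit: [2,6,5,2,3,2] [13] [12] [12] → 4 racks.
Total size 57U; any packing needs at least ⌈57/20⌉ = 3 racks.
An optimal packing achieves that bound: [13,6] [12,5,3] [12,2,2,2] → 3 racks.
Excess: 4 − 3 = 1.

1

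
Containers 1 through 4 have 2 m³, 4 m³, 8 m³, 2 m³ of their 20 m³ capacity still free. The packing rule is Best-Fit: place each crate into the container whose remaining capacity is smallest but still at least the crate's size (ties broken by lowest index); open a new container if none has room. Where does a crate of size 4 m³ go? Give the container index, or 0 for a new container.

2

Containers with room: container 2 (4 m³), container 3 (8 m³).
Tightest fit is container 2 with 4 m³ free.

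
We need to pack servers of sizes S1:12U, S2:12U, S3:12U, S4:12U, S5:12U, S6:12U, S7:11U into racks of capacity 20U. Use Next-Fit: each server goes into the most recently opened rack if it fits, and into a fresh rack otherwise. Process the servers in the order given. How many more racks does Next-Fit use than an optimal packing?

Next-Fit: [12] [12] [12] [12] [12] [12] [11] → 7 racks.
7 servers exceed 10U (half the capacity), and no two of those can share a rack, so at least 7 racks are needed.
So 7 is already optimal.

0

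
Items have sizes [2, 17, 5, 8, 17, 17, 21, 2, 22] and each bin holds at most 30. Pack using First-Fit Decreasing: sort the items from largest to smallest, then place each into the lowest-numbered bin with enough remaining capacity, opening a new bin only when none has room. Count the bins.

5

Sorted descending: 22, 21, 17, 17, 17, 8, 5, 2, 2.
22 → bin 1 (remaining 8)
21 → bin 2 (remaining 9)
17 → bin 3 (remaining 13)
17 → bin 4 (remaining 13)
17 → bin 5 (remaining 13)
8 → bin 1 (remaining 0)
5 → bin 2 (remaining 4)
2 → bin 2 (remaining 2)
2 → bin 2 (remaining 0)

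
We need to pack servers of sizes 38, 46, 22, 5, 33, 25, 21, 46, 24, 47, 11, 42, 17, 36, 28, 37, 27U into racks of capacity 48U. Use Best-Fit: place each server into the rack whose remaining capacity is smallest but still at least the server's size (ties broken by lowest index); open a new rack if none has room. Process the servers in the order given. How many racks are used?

12

rack 1: place 38U, 10U left
rack 2: place 46U, 2U left
rack 3: place 22U, 26U left
rack 1: place 5U, 5U left
rack 4: place 33U, 15U left
rack 3: place 25U, 1U left
rack 5: place 21U, 27U left
rack 6: place 46U, 2U left
rack 5: place 24U, 3U left
rack 7: place 47U, 1U left
rack 4: place 11U, 4U left
rack 8: place 42U, 6U left
rack 9: place 17U, 31U left
rack 10: place 36U, 12U left
rack 9: place 28U, 3U left
rack 11: place 37U, 11U left
rack 12: place 27U, 21U left
Final racks: [38,5] [46] [22,25] [33,11] [21,24] [46] [47] [42] [17,28] [36] [37] [27].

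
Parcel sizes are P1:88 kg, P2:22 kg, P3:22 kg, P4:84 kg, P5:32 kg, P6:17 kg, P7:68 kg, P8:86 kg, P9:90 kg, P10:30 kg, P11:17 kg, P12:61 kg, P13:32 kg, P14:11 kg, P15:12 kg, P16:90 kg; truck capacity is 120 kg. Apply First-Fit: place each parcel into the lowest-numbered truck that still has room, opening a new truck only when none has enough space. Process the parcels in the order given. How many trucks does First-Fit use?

Put P1 (88 kg) in truck 1; 32 kg remain.
Put P2 (22 kg) in truck 1; 10 kg remain.
Put P3 (22 kg) in truck 2; 98 kg remain.
Put P4 (84 kg) in truck 2; 14 kg remain.
Put P5 (32 kg) in truck 3; 88 kg remain.
Put P6 (17 kg) in truck 3; 71 kg remain.
Put P7 (68 kg) in truck 3; 3 kg remain.
Put P8 (86 kg) in truck 4; 34 kg remain.
Put P9 (90 kg) in truck 5; 30 kg remain.
Put P10 (30 kg) in truck 4; 4 kg remain.
Put P11 (17 kg) in truck 5; 13 kg remain.
Put P12 (61 kg) in truck 6; 59 kg remain.
Put P13 (32 kg) in truck 6; 27 kg remain.
Put P14 (11 kg) in truck 2; 3 kg remain.
Put P15 (12 kg) in truck 5; 1 kg remain.
Put P16 (90 kg) in truck 7; 30 kg remain.
Final trucks: [88,22] [22,84,11] [32,17,68] [86,30] [90,17,12] [61,32] [90].

7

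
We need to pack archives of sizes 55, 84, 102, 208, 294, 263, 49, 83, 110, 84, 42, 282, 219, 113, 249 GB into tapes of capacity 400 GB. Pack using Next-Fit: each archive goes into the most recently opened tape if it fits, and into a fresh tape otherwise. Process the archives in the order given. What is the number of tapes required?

tape 1: place 55 GB, 345 GB left
tape 1: place 84 GB, 261 GB left
tape 1: place 102 GB, 159 GB left
tape 2: place 208 GB, 192 GB left
tape 3: place 294 GB, 106 GB left
tape 4: place 263 GB, 137 GB left
tape 4: place 49 GB, 88 GB left
tape 4: place 83 GB, 5 GB left
tape 5: place 110 GB, 290 GB left
tape 5: place 84 GB, 206 GB left
tape 5: place 42 GB, 164 GB left
tape 6: place 282 GB, 118 GB left
tape 7: place 219 GB, 181 GB left
tape 7: place 113 GB, 68 GB left
tape 8: place 249 GB, 151 GB left
Final tapes: [55,84,102] [208] [294] [263,49,83] [110,84,42] [282] [219,113] [249].

8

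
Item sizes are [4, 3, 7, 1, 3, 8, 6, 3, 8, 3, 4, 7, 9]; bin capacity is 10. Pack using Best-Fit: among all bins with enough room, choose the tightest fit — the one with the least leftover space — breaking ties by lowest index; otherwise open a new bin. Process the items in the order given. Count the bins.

8

Put 4 in bin 1; 6 remain.
Put 3 in bin 1; 3 remain.
Put 7 in bin 2; 3 remain.
Put 1 in bin 1; 2 remain.
Put 3 in bin 2; 0 remain.
Put 8 in bin 3; 2 remain.
Put 6 in bin 4; 4 remain.
Put 3 in bin 4; 1 remain.
Put 8 in bin 5; 2 remain.
Put 3 in bin 6; 7 remain.
Put 4 in bin 6; 3 remain.
Put 7 in bin 7; 3 remain.
Put 9 in bin 8; 1 remain.
Final bins: [4,3,1] [7,3] [8] [6,3] [8] [3,4] [7] [9].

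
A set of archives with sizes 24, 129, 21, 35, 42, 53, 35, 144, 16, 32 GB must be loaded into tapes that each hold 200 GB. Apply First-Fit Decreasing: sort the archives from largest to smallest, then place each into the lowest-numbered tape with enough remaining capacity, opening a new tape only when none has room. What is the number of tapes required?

3

Sorted descending: 144, 129, 53, 42, 35, 35, 32, 24, 21, 16.
Put 144 GB in tape 1; 56 GB remain.
Put 129 GB in tape 2; 71 GB remain.
Put 53 GB in tape 1; 3 GB remain.
Put 42 GB in tape 2; 29 GB remain.
Put 35 GB in tape 3; 165 GB remain.
Put 35 GB in tape 3; 130 GB remain.
Put 32 GB in tape 3; 98 GB remain.
Put 24 GB in tape 2; 5 GB remain.
Put 21 GB in tape 3; 77 GB remain.
Put 16 GB in tape 3; 61 GB remain.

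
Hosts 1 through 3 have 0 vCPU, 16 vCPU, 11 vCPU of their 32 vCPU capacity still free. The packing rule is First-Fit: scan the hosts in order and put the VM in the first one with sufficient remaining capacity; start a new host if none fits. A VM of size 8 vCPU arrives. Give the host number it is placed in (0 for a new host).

2

Hosts with room: host 2 (16 vCPU), host 3 (11 vCPU).
The first with room is host 2.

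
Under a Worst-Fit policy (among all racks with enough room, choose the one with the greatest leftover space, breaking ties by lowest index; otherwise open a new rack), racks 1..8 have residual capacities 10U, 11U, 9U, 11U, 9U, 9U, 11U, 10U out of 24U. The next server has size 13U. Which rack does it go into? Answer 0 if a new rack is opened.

No rack has ≥ 13U free, so a new rack is opened.

0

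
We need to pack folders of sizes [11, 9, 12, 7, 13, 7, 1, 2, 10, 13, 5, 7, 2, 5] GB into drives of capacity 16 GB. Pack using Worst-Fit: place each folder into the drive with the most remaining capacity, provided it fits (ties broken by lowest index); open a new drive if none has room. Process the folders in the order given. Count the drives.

drive 1: place 11 GB, 5 GB left
drive 2: place 9 GB, 7 GB left
drive 3: place 12 GB, 4 GB left
drive 2: place 7 GB, 0 GB left
drive 4: place 13 GB, 3 GB left
drive 5: place 7 GB, 9 GB left
drive 5: place 1 GB, 8 GB left
drive 5: place 2 GB, 6 GB left
drive 6: place 10 GB, 6 GB left
drive 7: place 13 GB, 3 GB left
drive 5: place 5 GB, 1 GB left
drive 8: place 7 GB, 9 GB left
drive 8: place 2 GB, 7 GB left
drive 8: place 5 GB, 2 GB left
Final drives: [11] [9,7] [12] [13] [7,1,2,5] [10] [13] [7,2,5].

8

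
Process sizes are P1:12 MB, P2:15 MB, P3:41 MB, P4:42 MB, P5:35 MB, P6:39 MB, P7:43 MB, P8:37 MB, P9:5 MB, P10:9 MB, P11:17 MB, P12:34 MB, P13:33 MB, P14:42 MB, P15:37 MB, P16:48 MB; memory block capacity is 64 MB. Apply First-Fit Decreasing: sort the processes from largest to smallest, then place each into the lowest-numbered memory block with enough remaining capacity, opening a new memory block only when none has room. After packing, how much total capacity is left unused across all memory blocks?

Sorted descending: 48, 43, 42, 42, 41, 39, 37, 37, 35, 34, 33, 17, 15, 12, 9, 5.
48 MB → memory block 1 (remaining 16 MB)
43 MB → memory block 2 (remaining 21 MB)
42 MB → memory block 3 (remaining 22 MB)
42 MB → memory block 4 (remaining 22 MB)
41 MB → memory block 5 (remaining 23 MB)
39 MB → memory block 6 (remaining 25 MB)
37 MB → memory block 7 (remaining 27 MB)
37 MB → memory block 8 (remaining 27 MB)
35 MB → memory block 9 (remaining 29 MB)
34 MB → memory block 10 (remaining 30 MB)
33 MB → memory block 11 (remaining 31 MB)
17 MB → memory block 2 (remaining 4 MB)
15 MB → memory block 1 (remaining 1 MB)
12 MB → memory block 3 (remaining 10 MB)
9 MB → memory block 3 (remaining 1 MB)
5 MB → memory block 4 (remaining 17 MB)
11 memory blocks × 64 MB = 704 MB; used 489 MB; unused 215 MB.

215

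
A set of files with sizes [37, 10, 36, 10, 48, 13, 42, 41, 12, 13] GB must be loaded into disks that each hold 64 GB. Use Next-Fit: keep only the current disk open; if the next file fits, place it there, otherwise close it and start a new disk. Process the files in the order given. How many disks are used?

6 disks

Put 37 GB in disk 1; 27 GB remain.
Put 10 GB in disk 1; 17 GB remain.
Put 36 GB in disk 2; 28 GB remain.
Put 10 GB in disk 2; 18 GB remain.
Put 48 GB in disk 3; 16 GB remain.
Put 13 GB in disk 3; 3 GB remain.
Put 42 GB in disk 4; 22 GB remain.
Put 41 GB in disk 5; 23 GB remain.
Put 12 GB in disk 5; 11 GB remain.
Put 13 GB in disk 6; 51 GB remain.
Final disks: [37,10] [36,10] [48,13] [42] [41,12] [13].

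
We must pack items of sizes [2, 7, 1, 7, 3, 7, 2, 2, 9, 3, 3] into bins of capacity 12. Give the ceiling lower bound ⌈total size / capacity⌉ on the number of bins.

4

Total size = 2 + 7 + 1 + 7 + 3 + 7 + 2 + 2 + 9 + 3 + 3 = 46.
⌈46 / 12⌉ = 4.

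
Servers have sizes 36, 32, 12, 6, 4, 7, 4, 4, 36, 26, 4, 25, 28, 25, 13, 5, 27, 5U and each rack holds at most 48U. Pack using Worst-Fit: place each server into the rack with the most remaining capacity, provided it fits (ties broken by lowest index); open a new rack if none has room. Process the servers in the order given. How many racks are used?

8 racks

rack 1: place 36U, 12U left
rack 2: place 32U, 16U left
rack 2: place 12U, 4U left
rack 1: place 6U, 6U left
rack 1: place 4U, 2U left
rack 3: place 7U, 41U left
rack 3: place 4U, 37U left
rack 3: place 4U, 33U left
rack 4: place 36U, 12U left
rack 3: place 26U, 7U left
rack 4: place 4U, 8U left
rack 5: place 25U, 23U left
rack 6: place 28U, 20U left
rack 7: place 25U, 23U left
rack 5: place 13U, 10U left
rack 7: place 5U, 18U left
rack 8: place 27U, 21U left
rack 8: place 5U, 16U left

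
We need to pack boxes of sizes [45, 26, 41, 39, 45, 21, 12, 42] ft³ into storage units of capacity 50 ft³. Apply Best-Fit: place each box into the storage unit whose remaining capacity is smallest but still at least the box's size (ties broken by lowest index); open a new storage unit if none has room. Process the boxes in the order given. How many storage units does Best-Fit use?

7

Put 45 ft³ in storage unit 1; 5 ft³ remain.
Put 26 ft³ in storage unit 2; 24 ft³ remain.
Put 41 ft³ in storage unit 3; 9 ft³ remain.
Put 39 ft³ in storage unit 4; 11 ft³ remain.
Put 45 ft³ in storage unit 5; 5 ft³ remain.
Put 21 ft³ in storage unit 2; 3 ft³ remain.
Put 12 ft³ in storage unit 6; 38 ft³ remain.
Put 42 ft³ in storage unit 7; 8 ft³ remain.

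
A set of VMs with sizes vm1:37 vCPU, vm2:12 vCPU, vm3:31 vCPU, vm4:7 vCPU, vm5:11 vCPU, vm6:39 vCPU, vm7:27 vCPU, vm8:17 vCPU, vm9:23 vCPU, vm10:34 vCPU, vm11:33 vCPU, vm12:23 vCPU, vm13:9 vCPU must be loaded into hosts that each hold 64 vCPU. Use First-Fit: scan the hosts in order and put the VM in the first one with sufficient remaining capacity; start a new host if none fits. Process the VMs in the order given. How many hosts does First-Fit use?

host 1: place vm1 (37 vCPU), 27 vCPU left
host 1: place vm2 (12 vCPU), 15 vCPU left
host 2: place vm3 (31 vCPU), 33 vCPU left
host 1: place vm4 (7 vCPU), 8 vCPU left
host 2: place vm5 (11 vCPU), 22 vCPU left
host 3: place vm6 (39 vCPU), 25 vCPU left
host 4: place vm7 (27 vCPU), 37 vCPU left
host 2: place vm8 (17 vCPU), 5 vCPU left
host 3: place vm9 (23 vCPU), 2 vCPU left
host 4: place vm10 (34 vCPU), 3 vCPU left
host 5: place vm11 (33 vCPU), 31 vCPU left
host 5: place vm12 (23 vCPU), 8 vCPU left
host 6: place vm13 (9 vCPU), 55 vCPU left
Final hosts: [37,12,7] [31,11,17] [39,23] [27,34] [33,23] [9].

6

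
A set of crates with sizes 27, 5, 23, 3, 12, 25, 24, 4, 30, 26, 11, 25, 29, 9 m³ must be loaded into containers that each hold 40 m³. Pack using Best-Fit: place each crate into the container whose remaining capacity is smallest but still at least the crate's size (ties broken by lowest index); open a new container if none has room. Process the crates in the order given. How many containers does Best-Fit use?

container 1: place 27 m³, 13 m³ left
container 1: place 5 m³, 8 m³ left
container 2: place 23 m³, 17 m³ left
container 1: place 3 m³, 5 m³ left
container 2: place 12 m³, 5 m³ left
container 3: place 25 m³, 15 m³ left
container 4: place 24 m³, 16 m³ left
container 1: place 4 m³, 1 m³ left
container 5: place 30 m³, 10 m³ left
container 6: place 26 m³, 14 m³ left
container 6: place 11 m³, 3 m³ left
container 7: place 25 m³, 15 m³ left
container 8: place 29 m³, 11 m³ left
container 5: place 9 m³, 1 m³ left

8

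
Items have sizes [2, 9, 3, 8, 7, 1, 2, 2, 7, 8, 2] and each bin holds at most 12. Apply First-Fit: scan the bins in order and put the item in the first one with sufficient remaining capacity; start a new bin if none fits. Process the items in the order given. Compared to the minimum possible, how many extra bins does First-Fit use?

First-Fit: [2,9,1] [3,8] [7,2,2] [7,2] [8] → 5 bins.
Total size 51; any packing needs at least ⌈51/12⌉ = 5 bins.
So 5 is already optimal.

0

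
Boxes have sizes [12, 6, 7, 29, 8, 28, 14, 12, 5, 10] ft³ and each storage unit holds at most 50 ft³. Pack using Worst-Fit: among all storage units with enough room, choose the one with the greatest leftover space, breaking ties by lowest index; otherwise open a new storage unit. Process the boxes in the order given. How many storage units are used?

storage unit 1: place 12 ft³, 38 ft³ left
storage unit 1: place 6 ft³, 32 ft³ left
storage unit 1: place 7 ft³, 25 ft³ left
storage unit 2: place 29 ft³, 21 ft³ left
storage unit 1: place 8 ft³, 17 ft³ left
storage unit 3: place 28 ft³, 22 ft³ left
storage unit 3: place 14 ft³, 8 ft³ left
storage unit 2: place 12 ft³, 9 ft³ left
storage unit 1: place 5 ft³, 12 ft³ left
storage unit 1: place 10 ft³, 2 ft³ left

3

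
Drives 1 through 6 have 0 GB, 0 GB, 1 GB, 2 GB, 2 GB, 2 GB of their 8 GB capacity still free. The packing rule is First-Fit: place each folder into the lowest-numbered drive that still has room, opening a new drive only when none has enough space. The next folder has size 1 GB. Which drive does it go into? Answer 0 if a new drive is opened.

3

Drives with room: drive 3 (1 GB), drive 4 (2 GB), drive 5 (2 GB), drive 6 (2 GB).
The first with room is drive 3.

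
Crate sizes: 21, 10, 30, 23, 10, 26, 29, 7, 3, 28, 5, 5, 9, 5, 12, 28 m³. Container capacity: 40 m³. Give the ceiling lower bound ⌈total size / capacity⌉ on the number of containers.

Total size = 21 + 10 + 30 + 23 + 10 + 26 + 29 + 7 + 3 + 28 + 5 + 5 + 9 + 5 + 12 + 28 = 251 m³.
⌈251 / 40⌉ = 7.

7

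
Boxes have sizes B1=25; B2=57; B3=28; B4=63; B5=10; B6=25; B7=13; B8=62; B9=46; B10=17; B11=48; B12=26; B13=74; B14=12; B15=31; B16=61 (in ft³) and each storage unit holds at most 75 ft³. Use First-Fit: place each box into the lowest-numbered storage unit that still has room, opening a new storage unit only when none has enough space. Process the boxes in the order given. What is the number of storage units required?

9

B1 (25 ft³) → storage unit 1 (remaining 50 ft³)
B2 (57 ft³) → storage unit 2 (remaining 18 ft³)
B3 (28 ft³) → storage unit 1 (remaining 22 ft³)
B4 (63 ft³) → storage unit 3 (remaining 12 ft³)
B5 (10 ft³) → storage unit 1 (remaining 12 ft³)
B6 (25 ft³) → storage unit 4 (remaining 50 ft³)
B7 (13 ft³) → storage unit 2 (remaining 5 ft³)
B8 (62 ft³) → storage unit 5 (remaining 13 ft³)
B9 (46 ft³) → storage unit 4 (remaining 4 ft³)
B10 (17 ft³) → storage unit 6 (remaining 58 ft³)
B11 (48 ft³) → storage unit 6 (remaining 10 ft³)
B12 (26 ft³) → storage unit 7 (remaining 49 ft³)
B13 (74 ft³) → storage unit 8 (remaining 1 ft³)
B14 (12 ft³) → storage unit 1 (remaining 0 ft³)
B15 (31 ft³) → storage unit 7 (remaining 18 ft³)
B16 (61 ft³) → storage unit 9 (remaining 14 ft³)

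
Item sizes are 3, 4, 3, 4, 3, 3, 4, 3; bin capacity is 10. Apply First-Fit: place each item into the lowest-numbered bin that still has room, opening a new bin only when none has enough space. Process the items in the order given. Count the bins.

3

Put 3 in bin 1; 7 remain.
Put 4 in bin 1; 3 remain.
Put 3 in bin 1; 0 remain.
Put 4 in bin 2; 6 remain.
Put 3 in bin 2; 3 remain.
Put 3 in bin 2; 0 remain.
Put 4 in bin 3; 6 remain.
Put 3 in bin 3; 3 remain.
Final bins: [3,4,3] [4,3,3] [4,3].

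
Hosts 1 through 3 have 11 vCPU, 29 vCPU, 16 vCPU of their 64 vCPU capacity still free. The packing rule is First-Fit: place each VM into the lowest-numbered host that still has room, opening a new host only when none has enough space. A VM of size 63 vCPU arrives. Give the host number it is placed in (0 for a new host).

0

No host has ≥ 63 vCPU free, so a new host is opened.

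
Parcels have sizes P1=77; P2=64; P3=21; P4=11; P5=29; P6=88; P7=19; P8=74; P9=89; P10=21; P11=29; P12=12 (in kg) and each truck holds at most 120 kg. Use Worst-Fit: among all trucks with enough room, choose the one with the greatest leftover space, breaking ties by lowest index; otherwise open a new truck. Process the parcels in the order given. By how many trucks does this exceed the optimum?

0

Worst-Fit: [77,11,19] [64,21,29] [88,29] [74,21] [89,12] → 5 trucks.
Total size 534 kg; any packing needs at least ⌈534/120⌉ = 5 trucks.
So 5 is already optimal.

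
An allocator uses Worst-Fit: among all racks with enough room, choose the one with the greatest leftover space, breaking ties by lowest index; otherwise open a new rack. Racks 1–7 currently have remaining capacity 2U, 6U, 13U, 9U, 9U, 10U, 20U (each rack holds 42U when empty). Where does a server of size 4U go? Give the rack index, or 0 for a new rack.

Racks with room: rack 2 (6U), rack 3 (13U), rack 4 (9U), rack 5 (9U), rack 6 (10U), rack 7 (20U).
Most room is rack 7 with 20U free.

7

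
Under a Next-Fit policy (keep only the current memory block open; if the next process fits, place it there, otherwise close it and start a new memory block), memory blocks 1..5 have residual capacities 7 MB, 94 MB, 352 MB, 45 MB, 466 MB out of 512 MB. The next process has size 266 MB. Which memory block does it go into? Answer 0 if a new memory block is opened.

5

Next-Fit only looks at memory block 5, which has 466 MB free.
266 MB fits there.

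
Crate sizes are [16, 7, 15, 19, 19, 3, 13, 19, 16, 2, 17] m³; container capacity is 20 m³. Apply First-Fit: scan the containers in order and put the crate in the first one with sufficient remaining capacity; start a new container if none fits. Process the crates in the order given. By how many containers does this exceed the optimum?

0

First-Fit: [16,3] [7,13] [15,2] [19] [19] [19] [16] [17] → 8 containers.
Total size 146 m³; any packing needs at least ⌈146/20⌉ = 8 containers.
So 8 is already optimal.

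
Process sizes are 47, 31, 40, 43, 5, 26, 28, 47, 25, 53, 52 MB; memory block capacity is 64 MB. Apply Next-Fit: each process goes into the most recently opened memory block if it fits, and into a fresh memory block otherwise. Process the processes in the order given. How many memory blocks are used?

memory block 1: place 47 MB, 17 MB left
memory block 2: place 31 MB, 33 MB left
memory block 3: place 40 MB, 24 MB left
memory block 4: place 43 MB, 21 MB left
memory block 4: place 5 MB, 16 MB left
memory block 5: place 26 MB, 38 MB left
memory block 5: place 28 MB, 10 MB left
memory block 6: place 47 MB, 17 MB left
memory block 7: place 25 MB, 39 MB left
memory block 8: place 53 MB, 11 MB left
memory block 9: place 52 MB, 12 MB left

9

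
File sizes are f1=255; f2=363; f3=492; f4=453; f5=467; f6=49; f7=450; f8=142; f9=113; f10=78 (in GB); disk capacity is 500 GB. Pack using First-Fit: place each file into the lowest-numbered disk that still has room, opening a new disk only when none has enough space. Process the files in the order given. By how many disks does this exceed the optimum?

First-Fit: [255,49,142] [363,113] [492] [453] [467] [450] [78] → 7 disks.
Total size 2862 GB; any packing needs at least ⌈2862/500⌉ = 6 disks.
An optimal packing achieves that bound: [492] [467] [453] [450,49] [363,113] [255,142,78] → 6 disks.
Excess: 7 − 6 = 1.

1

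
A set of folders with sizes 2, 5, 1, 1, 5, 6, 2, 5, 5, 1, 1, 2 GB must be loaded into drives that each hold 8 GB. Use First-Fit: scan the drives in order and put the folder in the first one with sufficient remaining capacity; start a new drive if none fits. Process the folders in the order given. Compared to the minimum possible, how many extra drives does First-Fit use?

First-Fit: [2,5,1] [1,5,2] [6,1,1] [5,2] [5] → 5 drives.
Total size 36 GB; any packing needs at least ⌈36/8⌉ = 5 drives.
So 5 is already optimal.

0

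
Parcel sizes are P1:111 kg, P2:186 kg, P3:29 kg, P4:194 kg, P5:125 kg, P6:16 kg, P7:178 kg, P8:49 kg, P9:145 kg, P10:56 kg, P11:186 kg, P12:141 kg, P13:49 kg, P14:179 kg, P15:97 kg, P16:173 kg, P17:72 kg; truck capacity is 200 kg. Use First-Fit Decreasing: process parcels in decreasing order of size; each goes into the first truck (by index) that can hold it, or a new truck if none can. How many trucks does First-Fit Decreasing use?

Sorted descending: 194, 186, 186, 179, 178, 173, 145, 141, 125, 111, 97, 72, 56, 49, 49, 29, 16.
truck 1: place 194 kg, 6 kg left
truck 2: place 186 kg, 14 kg left
truck 3: place 186 kg, 14 kg left
truck 4: place 179 kg, 21 kg left
truck 5: place 178 kg, 22 kg left
truck 6: place 173 kg, 27 kg left
truck 7: place 145 kg, 55 kg left
truck 8: place 141 kg, 59 kg left
truck 9: place 125 kg, 75 kg left
truck 10: place 111 kg, 89 kg left
truck 11: place 97 kg, 103 kg left
truck 9: place 72 kg, 3 kg left
truck 8: place 56 kg, 3 kg left
truck 7: place 49 kg, 6 kg left
truck 10: place 49 kg, 40 kg left
truck 10: place 29 kg, 11 kg left
truck 4: place 16 kg, 5 kg left

11 trucks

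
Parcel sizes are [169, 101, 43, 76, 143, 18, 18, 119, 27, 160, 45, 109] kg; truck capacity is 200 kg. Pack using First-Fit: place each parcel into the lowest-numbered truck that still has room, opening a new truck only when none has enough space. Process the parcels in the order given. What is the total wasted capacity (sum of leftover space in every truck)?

172

169 kg → truck 1 (remaining 31 kg)
101 kg → truck 2 (remaining 99 kg)
43 kg → truck 2 (remaining 56 kg)
76 kg → truck 3 (remaining 124 kg)
143 kg → truck 4 (remaining 57 kg)
18 kg → truck 1 (remaining 13 kg)
18 kg → truck 2 (remaining 38 kg)
119 kg → truck 3 (remaining 5 kg)
27 kg → truck 2 (remaining 11 kg)
160 kg → truck 5 (remaining 40 kg)
45 kg → truck 4 (remaining 12 kg)
109 kg → truck 6 (remaining 91 kg)
6 trucks × 200 kg = 1200 kg; used 1028 kg; unused 172 kg.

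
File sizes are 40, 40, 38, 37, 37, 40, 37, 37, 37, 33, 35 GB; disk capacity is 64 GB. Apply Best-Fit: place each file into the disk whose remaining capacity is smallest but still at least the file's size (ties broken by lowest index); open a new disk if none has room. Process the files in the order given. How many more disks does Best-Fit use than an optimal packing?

0

Best-Fit: [40] [40] [38] [37] [37] [40] [37] [37] [37] [33] [35] → 11 disks.
11 files exceed 32 GB (half the capacity), and no two of those can share a disk, so at least 11 disks are needed.
So 11 is already optimal.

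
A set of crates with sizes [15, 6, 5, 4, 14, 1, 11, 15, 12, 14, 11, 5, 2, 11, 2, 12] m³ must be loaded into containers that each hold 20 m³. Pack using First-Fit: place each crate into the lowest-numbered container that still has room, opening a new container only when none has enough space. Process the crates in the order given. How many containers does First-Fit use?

container 1: place 15 m³, 5 m³ left
container 2: place 6 m³, 14 m³ left
container 1: place 5 m³, 0 m³ left
container 2: place 4 m³, 10 m³ left
container 3: place 14 m³, 6 m³ left
container 2: place 1 m³, 9 m³ left
container 4: place 11 m³, 9 m³ left
container 5: place 15 m³, 5 m³ left
container 6: place 12 m³, 8 m³ left
container 7: place 14 m³, 6 m³ left
container 8: place 11 m³, 9 m³ left
container 2: place 5 m³, 4 m³ left
container 2: place 2 m³, 2 m³ left
container 9: place 11 m³, 9 m³ left
container 2: place 2 m³, 0 m³ left
container 10: place 12 m³, 8 m³ left

10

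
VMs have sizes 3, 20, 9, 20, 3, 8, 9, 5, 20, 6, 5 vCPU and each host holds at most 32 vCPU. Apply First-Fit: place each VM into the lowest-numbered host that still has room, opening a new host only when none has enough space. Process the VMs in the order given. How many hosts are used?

4 hosts

Put 3 vCPU in host 1; 29 vCPU remain.
Put 20 vCPU in host 1; 9 vCPU remain.
Put 9 vCPU in host 1; 0 vCPU remain.
Put 20 vCPU in host 2; 12 vCPU remain.
Put 3 vCPU in host 2; 9 vCPU remain.
Put 8 vCPU in host 2; 1 vCPU remain.
Put 9 vCPU in host 3; 23 vCPU remain.
Put 5 vCPU in host 3; 18 vCPU remain.
Put 20 vCPU in host 4; 12 vCPU remain.
Put 6 vCPU in host 3; 12 vCPU remain.
Put 5 vCPU in host 3; 7 vCPU remain.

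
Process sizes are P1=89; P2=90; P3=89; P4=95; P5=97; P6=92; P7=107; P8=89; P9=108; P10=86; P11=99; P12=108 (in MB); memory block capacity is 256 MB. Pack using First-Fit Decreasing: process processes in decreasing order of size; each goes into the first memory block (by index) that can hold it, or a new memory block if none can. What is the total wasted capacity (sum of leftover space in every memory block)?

387

Sorted descending: 108, 108, 107, 99, 97, 95, 92, 90, 89, 89, 89, 86.
Put 108 MB in memory block 1; 148 MB remain.
Put 108 MB in memory block 1; 40 MB remain.
Put 107 MB in memory block 2; 149 MB remain.
Put 99 MB in memory block 2; 50 MB remain.
Put 97 MB in memory block 3; 159 MB remain.
Put 95 MB in memory block 3; 64 MB remain.
Put 92 MB in memory block 4; 164 MB remain.
Put 90 MB in memory block 4; 74 MB remain.
Put 89 MB in memory block 5; 167 MB remain.
Put 89 MB in memory block 5; 78 MB remain.
Put 89 MB in memory block 6; 167 MB remain.
Put 86 MB in memory block 6; 81 MB remain.
6 memory blocks × 256 MB = 1536 MB; used 1149 MB; unused 387 MB.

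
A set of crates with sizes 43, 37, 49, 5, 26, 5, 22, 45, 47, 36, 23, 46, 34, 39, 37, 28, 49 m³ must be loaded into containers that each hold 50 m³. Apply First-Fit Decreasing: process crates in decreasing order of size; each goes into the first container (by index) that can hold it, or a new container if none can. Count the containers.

13

Sorted descending: 49, 49, 47, 46, 45, 43, 39, 37, 37, 36, 34, 28, 26, 23, 22, 5, 5.
container 1: place 49 m³, 1 m³ left
container 2: place 49 m³, 1 m³ left
container 3: place 47 m³, 3 m³ left
container 4: place 46 m³, 4 m³ left
container 5: place 45 m³, 5 m³ left
container 6: place 43 m³, 7 m³ left
container 7: place 39 m³, 11 m³ left
container 8: place 37 m³, 13 m³ left
container 9: place 37 m³, 13 m³ left
container 10: place 36 m³, 14 m³ left
container 11: place 34 m³, 16 m³ left
container 12: place 28 m³, 22 m³ left
container 13: place 26 m³, 24 m³ left
container 13: place 23 m³, 1 m³ left
container 12: place 22 m³, 0 m³ left
container 5: place 5 m³, 0 m³ left
container 6: place 5 m³, 2 m³ left
Final containers: [49] [49] [47] [46] [45,5] [43,5] [39] [37] [37] [36] [34] [28,22] [26,23].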